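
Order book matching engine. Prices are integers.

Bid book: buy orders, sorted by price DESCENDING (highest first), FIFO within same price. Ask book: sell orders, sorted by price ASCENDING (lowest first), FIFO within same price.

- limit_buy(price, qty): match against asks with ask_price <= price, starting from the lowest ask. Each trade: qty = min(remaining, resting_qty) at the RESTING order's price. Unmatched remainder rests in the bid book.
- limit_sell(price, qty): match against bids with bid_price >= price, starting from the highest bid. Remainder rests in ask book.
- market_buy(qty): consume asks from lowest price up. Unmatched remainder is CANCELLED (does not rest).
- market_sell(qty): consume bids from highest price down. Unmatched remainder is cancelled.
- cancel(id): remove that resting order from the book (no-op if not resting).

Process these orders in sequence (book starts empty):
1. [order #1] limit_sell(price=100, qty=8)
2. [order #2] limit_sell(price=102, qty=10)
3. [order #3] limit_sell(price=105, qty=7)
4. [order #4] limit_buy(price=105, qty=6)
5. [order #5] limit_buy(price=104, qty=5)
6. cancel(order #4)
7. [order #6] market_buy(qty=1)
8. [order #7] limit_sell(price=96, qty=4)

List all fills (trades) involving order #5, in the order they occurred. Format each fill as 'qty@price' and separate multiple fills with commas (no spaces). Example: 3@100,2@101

After op 1 [order #1] limit_sell(price=100, qty=8): fills=none; bids=[-] asks=[#1:8@100]
After op 2 [order #2] limit_sell(price=102, qty=10): fills=none; bids=[-] asks=[#1:8@100 #2:10@102]
After op 3 [order #3] limit_sell(price=105, qty=7): fills=none; bids=[-] asks=[#1:8@100 #2:10@102 #3:7@105]
After op 4 [order #4] limit_buy(price=105, qty=6): fills=#4x#1:6@100; bids=[-] asks=[#1:2@100 #2:10@102 #3:7@105]
After op 5 [order #5] limit_buy(price=104, qty=5): fills=#5x#1:2@100 #5x#2:3@102; bids=[-] asks=[#2:7@102 #3:7@105]
After op 6 cancel(order #4): fills=none; bids=[-] asks=[#2:7@102 #3:7@105]
After op 7 [order #6] market_buy(qty=1): fills=#6x#2:1@102; bids=[-] asks=[#2:6@102 #3:7@105]
After op 8 [order #7] limit_sell(price=96, qty=4): fills=none; bids=[-] asks=[#7:4@96 #2:6@102 #3:7@105]

Answer: 2@100,3@102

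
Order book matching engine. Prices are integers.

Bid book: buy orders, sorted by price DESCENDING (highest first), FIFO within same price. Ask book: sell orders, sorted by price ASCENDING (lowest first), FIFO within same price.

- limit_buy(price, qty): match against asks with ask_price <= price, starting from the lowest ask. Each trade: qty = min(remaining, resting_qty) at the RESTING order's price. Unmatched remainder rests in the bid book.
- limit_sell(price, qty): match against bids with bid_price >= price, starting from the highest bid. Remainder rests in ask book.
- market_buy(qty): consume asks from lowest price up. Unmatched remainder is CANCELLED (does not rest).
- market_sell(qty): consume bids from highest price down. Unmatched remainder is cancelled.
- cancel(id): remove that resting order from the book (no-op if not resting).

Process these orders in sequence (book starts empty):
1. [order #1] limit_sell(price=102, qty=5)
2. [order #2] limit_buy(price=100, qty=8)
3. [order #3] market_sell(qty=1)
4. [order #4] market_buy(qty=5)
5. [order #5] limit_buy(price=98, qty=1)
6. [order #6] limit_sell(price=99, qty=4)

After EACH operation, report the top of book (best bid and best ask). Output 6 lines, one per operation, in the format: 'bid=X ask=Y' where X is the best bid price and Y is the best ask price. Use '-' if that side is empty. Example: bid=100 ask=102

After op 1 [order #1] limit_sell(price=102, qty=5): fills=none; bids=[-] asks=[#1:5@102]
After op 2 [order #2] limit_buy(price=100, qty=8): fills=none; bids=[#2:8@100] asks=[#1:5@102]
After op 3 [order #3] market_sell(qty=1): fills=#2x#3:1@100; bids=[#2:7@100] asks=[#1:5@102]
After op 4 [order #4] market_buy(qty=5): fills=#4x#1:5@102; bids=[#2:7@100] asks=[-]
After op 5 [order #5] limit_buy(price=98, qty=1): fills=none; bids=[#2:7@100 #5:1@98] asks=[-]
After op 6 [order #6] limit_sell(price=99, qty=4): fills=#2x#6:4@100; bids=[#2:3@100 #5:1@98] asks=[-]

Answer: bid=- ask=102
bid=100 ask=102
bid=100 ask=102
bid=100 ask=-
bid=100 ask=-
bid=100 ask=-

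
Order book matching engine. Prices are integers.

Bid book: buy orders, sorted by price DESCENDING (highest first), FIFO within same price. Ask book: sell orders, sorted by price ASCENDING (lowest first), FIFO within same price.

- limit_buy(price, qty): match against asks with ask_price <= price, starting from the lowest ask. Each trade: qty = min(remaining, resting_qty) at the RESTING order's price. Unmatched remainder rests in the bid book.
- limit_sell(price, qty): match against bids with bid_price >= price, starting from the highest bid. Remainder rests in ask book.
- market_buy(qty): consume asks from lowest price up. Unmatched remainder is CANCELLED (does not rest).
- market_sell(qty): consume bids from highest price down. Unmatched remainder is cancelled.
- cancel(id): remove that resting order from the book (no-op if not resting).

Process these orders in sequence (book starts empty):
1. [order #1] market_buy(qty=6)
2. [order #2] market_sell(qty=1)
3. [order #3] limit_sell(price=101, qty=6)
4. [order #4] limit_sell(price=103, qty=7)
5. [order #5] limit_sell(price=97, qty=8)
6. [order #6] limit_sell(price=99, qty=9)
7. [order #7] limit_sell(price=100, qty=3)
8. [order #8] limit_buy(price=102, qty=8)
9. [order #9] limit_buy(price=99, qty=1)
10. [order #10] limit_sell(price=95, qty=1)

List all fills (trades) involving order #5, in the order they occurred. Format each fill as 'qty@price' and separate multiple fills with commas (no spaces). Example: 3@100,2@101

Answer: 8@97

Derivation:
After op 1 [order #1] market_buy(qty=6): fills=none; bids=[-] asks=[-]
After op 2 [order #2] market_sell(qty=1): fills=none; bids=[-] asks=[-]
After op 3 [order #3] limit_sell(price=101, qty=6): fills=none; bids=[-] asks=[#3:6@101]
After op 4 [order #4] limit_sell(price=103, qty=7): fills=none; bids=[-] asks=[#3:6@101 #4:7@103]
After op 5 [order #5] limit_sell(price=97, qty=8): fills=none; bids=[-] asks=[#5:8@97 #3:6@101 #4:7@103]
After op 6 [order #6] limit_sell(price=99, qty=9): fills=none; bids=[-] asks=[#5:8@97 #6:9@99 #3:6@101 #4:7@103]
After op 7 [order #7] limit_sell(price=100, qty=3): fills=none; bids=[-] asks=[#5:8@97 #6:9@99 #7:3@100 #3:6@101 #4:7@103]
After op 8 [order #8] limit_buy(price=102, qty=8): fills=#8x#5:8@97; bids=[-] asks=[#6:9@99 #7:3@100 #3:6@101 #4:7@103]
After op 9 [order #9] limit_buy(price=99, qty=1): fills=#9x#6:1@99; bids=[-] asks=[#6:8@99 #7:3@100 #3:6@101 #4:7@103]
After op 10 [order #10] limit_sell(price=95, qty=1): fills=none; bids=[-] asks=[#10:1@95 #6:8@99 #7:3@100 #3:6@101 #4:7@103]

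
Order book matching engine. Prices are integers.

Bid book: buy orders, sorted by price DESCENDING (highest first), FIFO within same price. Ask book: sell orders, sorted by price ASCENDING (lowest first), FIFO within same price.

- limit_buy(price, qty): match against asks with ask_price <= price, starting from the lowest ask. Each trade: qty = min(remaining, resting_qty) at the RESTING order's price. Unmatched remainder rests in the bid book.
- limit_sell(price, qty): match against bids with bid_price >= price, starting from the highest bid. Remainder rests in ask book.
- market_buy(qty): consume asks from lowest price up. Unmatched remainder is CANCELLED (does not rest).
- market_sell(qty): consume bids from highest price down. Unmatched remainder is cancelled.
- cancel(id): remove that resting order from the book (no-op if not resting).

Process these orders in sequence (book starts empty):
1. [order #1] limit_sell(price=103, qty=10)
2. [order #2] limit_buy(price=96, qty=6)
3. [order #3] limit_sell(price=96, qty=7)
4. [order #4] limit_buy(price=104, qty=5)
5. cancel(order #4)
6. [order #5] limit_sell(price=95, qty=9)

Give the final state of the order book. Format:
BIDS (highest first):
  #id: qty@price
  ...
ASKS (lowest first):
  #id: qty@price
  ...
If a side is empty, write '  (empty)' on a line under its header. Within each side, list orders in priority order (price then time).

After op 1 [order #1] limit_sell(price=103, qty=10): fills=none; bids=[-] asks=[#1:10@103]
After op 2 [order #2] limit_buy(price=96, qty=6): fills=none; bids=[#2:6@96] asks=[#1:10@103]
After op 3 [order #3] limit_sell(price=96, qty=7): fills=#2x#3:6@96; bids=[-] asks=[#3:1@96 #1:10@103]
After op 4 [order #4] limit_buy(price=104, qty=5): fills=#4x#3:1@96 #4x#1:4@103; bids=[-] asks=[#1:6@103]
After op 5 cancel(order #4): fills=none; bids=[-] asks=[#1:6@103]
After op 6 [order #5] limit_sell(price=95, qty=9): fills=none; bids=[-] asks=[#5:9@95 #1:6@103]

Answer: BIDS (highest first):
  (empty)
ASKS (lowest first):
  #5: 9@95
  #1: 6@103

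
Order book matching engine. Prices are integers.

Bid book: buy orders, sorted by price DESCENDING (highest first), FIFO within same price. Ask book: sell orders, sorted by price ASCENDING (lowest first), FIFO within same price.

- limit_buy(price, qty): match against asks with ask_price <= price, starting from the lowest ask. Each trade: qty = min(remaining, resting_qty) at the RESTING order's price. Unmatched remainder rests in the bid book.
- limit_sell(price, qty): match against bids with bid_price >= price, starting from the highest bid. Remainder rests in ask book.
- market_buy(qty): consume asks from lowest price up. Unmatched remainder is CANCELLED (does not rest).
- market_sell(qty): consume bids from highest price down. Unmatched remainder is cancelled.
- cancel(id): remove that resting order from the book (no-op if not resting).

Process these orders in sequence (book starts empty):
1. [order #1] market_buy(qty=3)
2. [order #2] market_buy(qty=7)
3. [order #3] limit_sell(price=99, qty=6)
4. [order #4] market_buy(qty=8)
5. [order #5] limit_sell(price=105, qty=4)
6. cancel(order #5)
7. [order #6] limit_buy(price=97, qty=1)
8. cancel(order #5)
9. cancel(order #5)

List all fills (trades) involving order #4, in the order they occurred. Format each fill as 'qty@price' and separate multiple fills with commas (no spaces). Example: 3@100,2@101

After op 1 [order #1] market_buy(qty=3): fills=none; bids=[-] asks=[-]
After op 2 [order #2] market_buy(qty=7): fills=none; bids=[-] asks=[-]
After op 3 [order #3] limit_sell(price=99, qty=6): fills=none; bids=[-] asks=[#3:6@99]
After op 4 [order #4] market_buy(qty=8): fills=#4x#3:6@99; bids=[-] asks=[-]
After op 5 [order #5] limit_sell(price=105, qty=4): fills=none; bids=[-] asks=[#5:4@105]
After op 6 cancel(order #5): fills=none; bids=[-] asks=[-]
After op 7 [order #6] limit_buy(price=97, qty=1): fills=none; bids=[#6:1@97] asks=[-]
After op 8 cancel(order #5): fills=none; bids=[#6:1@97] asks=[-]
After op 9 cancel(order #5): fills=none; bids=[#6:1@97] asks=[-]

Answer: 6@99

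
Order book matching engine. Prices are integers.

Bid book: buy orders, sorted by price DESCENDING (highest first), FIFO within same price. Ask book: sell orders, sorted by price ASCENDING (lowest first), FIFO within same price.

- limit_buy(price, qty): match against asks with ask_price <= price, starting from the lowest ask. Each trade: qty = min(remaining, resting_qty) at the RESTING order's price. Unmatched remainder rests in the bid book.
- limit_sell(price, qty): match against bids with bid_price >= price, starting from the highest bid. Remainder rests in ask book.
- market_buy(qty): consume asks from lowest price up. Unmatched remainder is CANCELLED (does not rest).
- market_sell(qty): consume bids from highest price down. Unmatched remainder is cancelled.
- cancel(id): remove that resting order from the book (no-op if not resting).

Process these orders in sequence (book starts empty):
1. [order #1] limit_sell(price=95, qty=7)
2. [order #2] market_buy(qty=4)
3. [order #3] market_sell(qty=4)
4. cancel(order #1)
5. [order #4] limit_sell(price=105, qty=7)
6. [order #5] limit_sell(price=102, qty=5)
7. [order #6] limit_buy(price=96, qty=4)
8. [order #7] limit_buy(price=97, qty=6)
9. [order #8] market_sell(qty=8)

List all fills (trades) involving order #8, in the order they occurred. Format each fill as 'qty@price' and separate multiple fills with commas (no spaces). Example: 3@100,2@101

Answer: 6@97,2@96

Derivation:
After op 1 [order #1] limit_sell(price=95, qty=7): fills=none; bids=[-] asks=[#1:7@95]
After op 2 [order #2] market_buy(qty=4): fills=#2x#1:4@95; bids=[-] asks=[#1:3@95]
After op 3 [order #3] market_sell(qty=4): fills=none; bids=[-] asks=[#1:3@95]
After op 4 cancel(order #1): fills=none; bids=[-] asks=[-]
After op 5 [order #4] limit_sell(price=105, qty=7): fills=none; bids=[-] asks=[#4:7@105]
After op 6 [order #5] limit_sell(price=102, qty=5): fills=none; bids=[-] asks=[#5:5@102 #4:7@105]
After op 7 [order #6] limit_buy(price=96, qty=4): fills=none; bids=[#6:4@96] asks=[#5:5@102 #4:7@105]
After op 8 [order #7] limit_buy(price=97, qty=6): fills=none; bids=[#7:6@97 #6:4@96] asks=[#5:5@102 #4:7@105]
After op 9 [order #8] market_sell(qty=8): fills=#7x#8:6@97 #6x#8:2@96; bids=[#6:2@96] asks=[#5:5@102 #4:7@105]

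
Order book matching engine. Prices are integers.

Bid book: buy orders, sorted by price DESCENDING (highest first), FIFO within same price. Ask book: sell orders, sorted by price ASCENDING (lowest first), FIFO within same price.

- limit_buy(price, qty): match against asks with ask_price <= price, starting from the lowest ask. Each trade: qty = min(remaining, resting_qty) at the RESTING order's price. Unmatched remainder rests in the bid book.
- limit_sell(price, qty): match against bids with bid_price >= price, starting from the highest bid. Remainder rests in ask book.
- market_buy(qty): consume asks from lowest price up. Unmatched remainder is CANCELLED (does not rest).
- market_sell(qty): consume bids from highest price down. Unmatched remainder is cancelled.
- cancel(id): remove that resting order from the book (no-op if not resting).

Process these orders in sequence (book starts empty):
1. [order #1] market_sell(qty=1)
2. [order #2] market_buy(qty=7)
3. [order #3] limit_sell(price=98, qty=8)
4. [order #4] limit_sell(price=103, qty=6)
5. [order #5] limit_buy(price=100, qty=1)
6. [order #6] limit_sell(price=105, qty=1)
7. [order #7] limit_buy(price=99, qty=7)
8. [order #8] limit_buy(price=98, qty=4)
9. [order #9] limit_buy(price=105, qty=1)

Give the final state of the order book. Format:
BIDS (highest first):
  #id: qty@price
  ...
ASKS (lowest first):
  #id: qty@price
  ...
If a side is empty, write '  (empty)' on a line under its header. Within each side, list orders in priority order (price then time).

After op 1 [order #1] market_sell(qty=1): fills=none; bids=[-] asks=[-]
After op 2 [order #2] market_buy(qty=7): fills=none; bids=[-] asks=[-]
After op 3 [order #3] limit_sell(price=98, qty=8): fills=none; bids=[-] asks=[#3:8@98]
After op 4 [order #4] limit_sell(price=103, qty=6): fills=none; bids=[-] asks=[#3:8@98 #4:6@103]
After op 5 [order #5] limit_buy(price=100, qty=1): fills=#5x#3:1@98; bids=[-] asks=[#3:7@98 #4:6@103]
After op 6 [order #6] limit_sell(price=105, qty=1): fills=none; bids=[-] asks=[#3:7@98 #4:6@103 #6:1@105]
After op 7 [order #7] limit_buy(price=99, qty=7): fills=#7x#3:7@98; bids=[-] asks=[#4:6@103 #6:1@105]
After op 8 [order #8] limit_buy(price=98, qty=4): fills=none; bids=[#8:4@98] asks=[#4:6@103 #6:1@105]
After op 9 [order #9] limit_buy(price=105, qty=1): fills=#9x#4:1@103; bids=[#8:4@98] asks=[#4:5@103 #6:1@105]

Answer: BIDS (highest first):
  #8: 4@98
ASKS (lowest first):
  #4: 5@103
  #6: 1@105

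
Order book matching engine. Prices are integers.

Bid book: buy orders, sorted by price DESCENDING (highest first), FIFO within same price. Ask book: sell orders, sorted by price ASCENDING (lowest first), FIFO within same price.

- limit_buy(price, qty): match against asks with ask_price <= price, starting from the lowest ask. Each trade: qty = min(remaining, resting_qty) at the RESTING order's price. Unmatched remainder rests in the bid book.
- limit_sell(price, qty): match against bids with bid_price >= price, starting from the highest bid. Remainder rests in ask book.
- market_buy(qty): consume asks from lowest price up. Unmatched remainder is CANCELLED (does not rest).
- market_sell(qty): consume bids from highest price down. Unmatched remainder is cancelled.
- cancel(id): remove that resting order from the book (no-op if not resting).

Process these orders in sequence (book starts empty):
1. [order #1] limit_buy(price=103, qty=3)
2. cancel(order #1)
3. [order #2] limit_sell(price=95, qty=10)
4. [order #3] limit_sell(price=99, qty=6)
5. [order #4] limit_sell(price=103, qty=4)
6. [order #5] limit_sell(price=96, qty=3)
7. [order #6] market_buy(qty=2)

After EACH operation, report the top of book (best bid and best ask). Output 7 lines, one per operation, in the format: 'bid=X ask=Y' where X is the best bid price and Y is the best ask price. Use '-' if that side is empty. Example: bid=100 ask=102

Answer: bid=103 ask=-
bid=- ask=-
bid=- ask=95
bid=- ask=95
bid=- ask=95
bid=- ask=95
bid=- ask=95

Derivation:
After op 1 [order #1] limit_buy(price=103, qty=3): fills=none; bids=[#1:3@103] asks=[-]
After op 2 cancel(order #1): fills=none; bids=[-] asks=[-]
After op 3 [order #2] limit_sell(price=95, qty=10): fills=none; bids=[-] asks=[#2:10@95]
After op 4 [order #3] limit_sell(price=99, qty=6): fills=none; bids=[-] asks=[#2:10@95 #3:6@99]
After op 5 [order #4] limit_sell(price=103, qty=4): fills=none; bids=[-] asks=[#2:10@95 #3:6@99 #4:4@103]
After op 6 [order #5] limit_sell(price=96, qty=3): fills=none; bids=[-] asks=[#2:10@95 #5:3@96 #3:6@99 #4:4@103]
After op 7 [order #6] market_buy(qty=2): fills=#6x#2:2@95; bids=[-] asks=[#2:8@95 #5:3@96 #3:6@99 #4:4@103]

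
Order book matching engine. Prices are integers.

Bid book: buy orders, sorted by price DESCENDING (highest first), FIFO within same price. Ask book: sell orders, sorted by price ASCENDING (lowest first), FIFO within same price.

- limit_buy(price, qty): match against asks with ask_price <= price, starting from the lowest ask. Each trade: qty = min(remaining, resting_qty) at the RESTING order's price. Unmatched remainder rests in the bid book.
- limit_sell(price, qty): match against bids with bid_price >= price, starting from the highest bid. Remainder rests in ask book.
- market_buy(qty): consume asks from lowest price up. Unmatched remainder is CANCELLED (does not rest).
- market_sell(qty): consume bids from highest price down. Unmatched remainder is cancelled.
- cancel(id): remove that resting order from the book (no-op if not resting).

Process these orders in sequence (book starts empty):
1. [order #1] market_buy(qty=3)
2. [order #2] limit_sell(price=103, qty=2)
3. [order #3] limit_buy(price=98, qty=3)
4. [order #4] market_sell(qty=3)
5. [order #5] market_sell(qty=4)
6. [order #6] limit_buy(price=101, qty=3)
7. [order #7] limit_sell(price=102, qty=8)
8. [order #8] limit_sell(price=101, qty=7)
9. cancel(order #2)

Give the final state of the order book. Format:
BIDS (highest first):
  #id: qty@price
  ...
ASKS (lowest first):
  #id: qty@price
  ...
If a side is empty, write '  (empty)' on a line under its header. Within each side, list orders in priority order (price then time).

After op 1 [order #1] market_buy(qty=3): fills=none; bids=[-] asks=[-]
After op 2 [order #2] limit_sell(price=103, qty=2): fills=none; bids=[-] asks=[#2:2@103]
After op 3 [order #3] limit_buy(price=98, qty=3): fills=none; bids=[#3:3@98] asks=[#2:2@103]
After op 4 [order #4] market_sell(qty=3): fills=#3x#4:3@98; bids=[-] asks=[#2:2@103]
After op 5 [order #5] market_sell(qty=4): fills=none; bids=[-] asks=[#2:2@103]
After op 6 [order #6] limit_buy(price=101, qty=3): fills=none; bids=[#6:3@101] asks=[#2:2@103]
After op 7 [order #7] limit_sell(price=102, qty=8): fills=none; bids=[#6:3@101] asks=[#7:8@102 #2:2@103]
After op 8 [order #8] limit_sell(price=101, qty=7): fills=#6x#8:3@101; bids=[-] asks=[#8:4@101 #7:8@102 #2:2@103]
After op 9 cancel(order #2): fills=none; bids=[-] asks=[#8:4@101 #7:8@102]

Answer: BIDS (highest first):
  (empty)
ASKS (lowest first):
  #8: 4@101
  #7: 8@102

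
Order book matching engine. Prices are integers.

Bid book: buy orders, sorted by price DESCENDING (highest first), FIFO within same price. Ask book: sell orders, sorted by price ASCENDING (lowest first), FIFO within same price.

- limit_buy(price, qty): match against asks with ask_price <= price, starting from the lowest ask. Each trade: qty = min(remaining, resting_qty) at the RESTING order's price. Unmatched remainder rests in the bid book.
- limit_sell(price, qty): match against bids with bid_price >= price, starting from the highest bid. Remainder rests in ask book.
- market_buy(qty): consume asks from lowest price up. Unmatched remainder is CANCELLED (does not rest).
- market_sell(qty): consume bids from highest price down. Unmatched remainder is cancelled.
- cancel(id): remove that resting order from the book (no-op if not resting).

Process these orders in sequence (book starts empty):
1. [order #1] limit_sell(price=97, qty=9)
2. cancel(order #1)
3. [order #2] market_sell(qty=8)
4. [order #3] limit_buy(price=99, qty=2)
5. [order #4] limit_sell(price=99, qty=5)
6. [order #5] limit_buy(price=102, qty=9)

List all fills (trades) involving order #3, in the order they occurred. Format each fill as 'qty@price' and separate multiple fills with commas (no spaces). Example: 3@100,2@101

Answer: 2@99

Derivation:
After op 1 [order #1] limit_sell(price=97, qty=9): fills=none; bids=[-] asks=[#1:9@97]
After op 2 cancel(order #1): fills=none; bids=[-] asks=[-]
After op 3 [order #2] market_sell(qty=8): fills=none; bids=[-] asks=[-]
After op 4 [order #3] limit_buy(price=99, qty=2): fills=none; bids=[#3:2@99] asks=[-]
After op 5 [order #4] limit_sell(price=99, qty=5): fills=#3x#4:2@99; bids=[-] asks=[#4:3@99]
After op 6 [order #5] limit_buy(price=102, qty=9): fills=#5x#4:3@99; bids=[#5:6@102] asks=[-]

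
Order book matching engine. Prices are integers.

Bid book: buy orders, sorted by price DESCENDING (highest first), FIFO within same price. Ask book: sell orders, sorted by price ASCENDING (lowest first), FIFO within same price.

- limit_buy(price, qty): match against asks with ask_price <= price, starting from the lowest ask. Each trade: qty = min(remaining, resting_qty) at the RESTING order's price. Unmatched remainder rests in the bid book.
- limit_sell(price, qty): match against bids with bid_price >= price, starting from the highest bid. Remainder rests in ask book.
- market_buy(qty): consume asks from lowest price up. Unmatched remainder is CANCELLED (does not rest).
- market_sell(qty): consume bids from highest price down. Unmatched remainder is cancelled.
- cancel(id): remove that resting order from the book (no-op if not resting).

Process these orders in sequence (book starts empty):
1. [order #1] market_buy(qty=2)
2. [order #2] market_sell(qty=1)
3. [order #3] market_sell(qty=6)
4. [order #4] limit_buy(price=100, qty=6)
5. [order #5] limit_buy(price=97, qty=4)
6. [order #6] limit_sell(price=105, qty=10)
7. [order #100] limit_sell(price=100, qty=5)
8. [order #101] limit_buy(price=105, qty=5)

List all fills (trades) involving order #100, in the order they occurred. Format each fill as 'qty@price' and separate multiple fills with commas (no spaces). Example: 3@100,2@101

After op 1 [order #1] market_buy(qty=2): fills=none; bids=[-] asks=[-]
After op 2 [order #2] market_sell(qty=1): fills=none; bids=[-] asks=[-]
After op 3 [order #3] market_sell(qty=6): fills=none; bids=[-] asks=[-]
After op 4 [order #4] limit_buy(price=100, qty=6): fills=none; bids=[#4:6@100] asks=[-]
After op 5 [order #5] limit_buy(price=97, qty=4): fills=none; bids=[#4:6@100 #5:4@97] asks=[-]
After op 6 [order #6] limit_sell(price=105, qty=10): fills=none; bids=[#4:6@100 #5:4@97] asks=[#6:10@105]
After op 7 [order #100] limit_sell(price=100, qty=5): fills=#4x#100:5@100; bids=[#4:1@100 #5:4@97] asks=[#6:10@105]
After op 8 [order #101] limit_buy(price=105, qty=5): fills=#101x#6:5@105; bids=[#4:1@100 #5:4@97] asks=[#6:5@105]

Answer: 5@100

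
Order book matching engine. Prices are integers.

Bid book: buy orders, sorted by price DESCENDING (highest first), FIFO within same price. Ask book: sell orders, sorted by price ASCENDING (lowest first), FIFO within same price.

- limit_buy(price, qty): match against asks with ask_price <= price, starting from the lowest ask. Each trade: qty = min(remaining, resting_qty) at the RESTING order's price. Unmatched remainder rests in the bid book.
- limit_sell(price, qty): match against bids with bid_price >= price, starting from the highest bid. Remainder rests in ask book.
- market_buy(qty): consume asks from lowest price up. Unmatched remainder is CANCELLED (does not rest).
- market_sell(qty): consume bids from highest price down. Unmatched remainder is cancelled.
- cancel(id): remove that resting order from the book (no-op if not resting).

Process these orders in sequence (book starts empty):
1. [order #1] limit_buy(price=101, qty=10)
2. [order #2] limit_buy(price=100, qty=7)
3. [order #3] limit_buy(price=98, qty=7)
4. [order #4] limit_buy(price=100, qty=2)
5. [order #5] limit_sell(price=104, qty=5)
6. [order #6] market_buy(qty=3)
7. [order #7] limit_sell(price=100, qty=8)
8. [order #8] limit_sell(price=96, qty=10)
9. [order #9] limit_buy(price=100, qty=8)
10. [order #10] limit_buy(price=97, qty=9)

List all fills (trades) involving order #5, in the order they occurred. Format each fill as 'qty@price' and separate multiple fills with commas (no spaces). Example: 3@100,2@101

Answer: 3@104

Derivation:
After op 1 [order #1] limit_buy(price=101, qty=10): fills=none; bids=[#1:10@101] asks=[-]
After op 2 [order #2] limit_buy(price=100, qty=7): fills=none; bids=[#1:10@101 #2:7@100] asks=[-]
After op 3 [order #3] limit_buy(price=98, qty=7): fills=none; bids=[#1:10@101 #2:7@100 #3:7@98] asks=[-]
After op 4 [order #4] limit_buy(price=100, qty=2): fills=none; bids=[#1:10@101 #2:7@100 #4:2@100 #3:7@98] asks=[-]
After op 5 [order #5] limit_sell(price=104, qty=5): fills=none; bids=[#1:10@101 #2:7@100 #4:2@100 #3:7@98] asks=[#5:5@104]
After op 6 [order #6] market_buy(qty=3): fills=#6x#5:3@104; bids=[#1:10@101 #2:7@100 #4:2@100 #3:7@98] asks=[#5:2@104]
After op 7 [order #7] limit_sell(price=100, qty=8): fills=#1x#7:8@101; bids=[#1:2@101 #2:7@100 #4:2@100 #3:7@98] asks=[#5:2@104]
After op 8 [order #8] limit_sell(price=96, qty=10): fills=#1x#8:2@101 #2x#8:7@100 #4x#8:1@100; bids=[#4:1@100 #3:7@98] asks=[#5:2@104]
After op 9 [order #9] limit_buy(price=100, qty=8): fills=none; bids=[#4:1@100 #9:8@100 #3:7@98] asks=[#5:2@104]
After op 10 [order #10] limit_buy(price=97, qty=9): fills=none; bids=[#4:1@100 #9:8@100 #3:7@98 #10:9@97] asks=[#5:2@104]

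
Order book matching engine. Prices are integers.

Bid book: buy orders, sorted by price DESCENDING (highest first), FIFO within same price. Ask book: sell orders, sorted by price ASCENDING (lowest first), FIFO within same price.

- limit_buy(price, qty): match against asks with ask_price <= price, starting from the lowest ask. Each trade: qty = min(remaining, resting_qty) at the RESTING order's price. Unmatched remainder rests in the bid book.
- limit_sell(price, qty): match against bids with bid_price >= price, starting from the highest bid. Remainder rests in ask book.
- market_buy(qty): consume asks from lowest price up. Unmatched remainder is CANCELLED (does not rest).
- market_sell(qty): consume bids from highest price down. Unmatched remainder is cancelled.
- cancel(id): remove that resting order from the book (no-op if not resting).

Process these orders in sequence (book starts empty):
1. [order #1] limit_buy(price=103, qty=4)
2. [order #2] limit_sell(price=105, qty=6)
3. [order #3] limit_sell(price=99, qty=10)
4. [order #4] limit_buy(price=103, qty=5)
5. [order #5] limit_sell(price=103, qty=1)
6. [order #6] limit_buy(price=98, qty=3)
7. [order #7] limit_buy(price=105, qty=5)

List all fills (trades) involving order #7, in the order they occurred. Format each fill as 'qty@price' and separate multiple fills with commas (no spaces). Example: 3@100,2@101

Answer: 1@99,1@103,3@105

Derivation:
After op 1 [order #1] limit_buy(price=103, qty=4): fills=none; bids=[#1:4@103] asks=[-]
After op 2 [order #2] limit_sell(price=105, qty=6): fills=none; bids=[#1:4@103] asks=[#2:6@105]
After op 3 [order #3] limit_sell(price=99, qty=10): fills=#1x#3:4@103; bids=[-] asks=[#3:6@99 #2:6@105]
After op 4 [order #4] limit_buy(price=103, qty=5): fills=#4x#3:5@99; bids=[-] asks=[#3:1@99 #2:6@105]
After op 5 [order #5] limit_sell(price=103, qty=1): fills=none; bids=[-] asks=[#3:1@99 #5:1@103 #2:6@105]
After op 6 [order #6] limit_buy(price=98, qty=3): fills=none; bids=[#6:3@98] asks=[#3:1@99 #5:1@103 #2:6@105]
After op 7 [order #7] limit_buy(price=105, qty=5): fills=#7x#3:1@99 #7x#5:1@103 #7x#2:3@105; bids=[#6:3@98] asks=[#2:3@105]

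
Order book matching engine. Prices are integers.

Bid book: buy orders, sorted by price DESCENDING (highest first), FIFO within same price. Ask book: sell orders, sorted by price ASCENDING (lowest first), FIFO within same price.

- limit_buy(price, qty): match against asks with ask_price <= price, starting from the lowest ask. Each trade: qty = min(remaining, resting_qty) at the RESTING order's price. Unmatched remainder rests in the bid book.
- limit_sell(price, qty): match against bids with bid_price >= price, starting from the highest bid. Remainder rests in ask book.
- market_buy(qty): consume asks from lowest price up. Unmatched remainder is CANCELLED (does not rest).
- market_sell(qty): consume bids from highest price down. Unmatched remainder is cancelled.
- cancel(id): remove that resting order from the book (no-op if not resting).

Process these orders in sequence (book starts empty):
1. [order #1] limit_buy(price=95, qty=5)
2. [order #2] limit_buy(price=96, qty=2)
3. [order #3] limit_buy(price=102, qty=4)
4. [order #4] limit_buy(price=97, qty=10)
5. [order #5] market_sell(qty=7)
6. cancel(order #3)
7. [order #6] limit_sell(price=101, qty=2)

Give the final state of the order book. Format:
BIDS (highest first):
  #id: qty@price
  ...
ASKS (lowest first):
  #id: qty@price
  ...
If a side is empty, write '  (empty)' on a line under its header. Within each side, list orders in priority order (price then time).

Answer: BIDS (highest first):
  #4: 7@97
  #2: 2@96
  #1: 5@95
ASKS (lowest first):
  #6: 2@101

Derivation:
After op 1 [order #1] limit_buy(price=95, qty=5): fills=none; bids=[#1:5@95] asks=[-]
After op 2 [order #2] limit_buy(price=96, qty=2): fills=none; bids=[#2:2@96 #1:5@95] asks=[-]
After op 3 [order #3] limit_buy(price=102, qty=4): fills=none; bids=[#3:4@102 #2:2@96 #1:5@95] asks=[-]
After op 4 [order #4] limit_buy(price=97, qty=10): fills=none; bids=[#3:4@102 #4:10@97 #2:2@96 #1:5@95] asks=[-]
After op 5 [order #5] market_sell(qty=7): fills=#3x#5:4@102 #4x#5:3@97; bids=[#4:7@97 #2:2@96 #1:5@95] asks=[-]
After op 6 cancel(order #3): fills=none; bids=[#4:7@97 #2:2@96 #1:5@95] asks=[-]
After op 7 [order #6] limit_sell(price=101, qty=2): fills=none; bids=[#4:7@97 #2:2@96 #1:5@95] asks=[#6:2@101]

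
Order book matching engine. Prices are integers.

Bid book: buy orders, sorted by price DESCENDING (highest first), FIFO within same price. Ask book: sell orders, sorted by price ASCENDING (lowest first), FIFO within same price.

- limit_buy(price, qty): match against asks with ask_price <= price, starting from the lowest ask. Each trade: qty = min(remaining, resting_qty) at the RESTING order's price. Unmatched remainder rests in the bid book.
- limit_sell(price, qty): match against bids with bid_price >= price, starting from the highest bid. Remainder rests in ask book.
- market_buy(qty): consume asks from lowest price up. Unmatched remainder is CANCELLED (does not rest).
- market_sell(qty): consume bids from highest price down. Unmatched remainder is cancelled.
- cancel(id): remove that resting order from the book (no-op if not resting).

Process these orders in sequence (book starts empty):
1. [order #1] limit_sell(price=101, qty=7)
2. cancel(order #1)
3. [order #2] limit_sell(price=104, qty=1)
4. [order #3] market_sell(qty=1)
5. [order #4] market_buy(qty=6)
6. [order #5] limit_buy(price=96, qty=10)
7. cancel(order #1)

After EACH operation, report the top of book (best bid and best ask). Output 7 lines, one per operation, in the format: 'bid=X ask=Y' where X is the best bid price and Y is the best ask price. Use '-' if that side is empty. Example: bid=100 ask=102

After op 1 [order #1] limit_sell(price=101, qty=7): fills=none; bids=[-] asks=[#1:7@101]
After op 2 cancel(order #1): fills=none; bids=[-] asks=[-]
After op 3 [order #2] limit_sell(price=104, qty=1): fills=none; bids=[-] asks=[#2:1@104]
After op 4 [order #3] market_sell(qty=1): fills=none; bids=[-] asks=[#2:1@104]
After op 5 [order #4] market_buy(qty=6): fills=#4x#2:1@104; bids=[-] asks=[-]
After op 6 [order #5] limit_buy(price=96, qty=10): fills=none; bids=[#5:10@96] asks=[-]
After op 7 cancel(order #1): fills=none; bids=[#5:10@96] asks=[-]

Answer: bid=- ask=101
bid=- ask=-
bid=- ask=104
bid=- ask=104
bid=- ask=-
bid=96 ask=-
bid=96 ask=-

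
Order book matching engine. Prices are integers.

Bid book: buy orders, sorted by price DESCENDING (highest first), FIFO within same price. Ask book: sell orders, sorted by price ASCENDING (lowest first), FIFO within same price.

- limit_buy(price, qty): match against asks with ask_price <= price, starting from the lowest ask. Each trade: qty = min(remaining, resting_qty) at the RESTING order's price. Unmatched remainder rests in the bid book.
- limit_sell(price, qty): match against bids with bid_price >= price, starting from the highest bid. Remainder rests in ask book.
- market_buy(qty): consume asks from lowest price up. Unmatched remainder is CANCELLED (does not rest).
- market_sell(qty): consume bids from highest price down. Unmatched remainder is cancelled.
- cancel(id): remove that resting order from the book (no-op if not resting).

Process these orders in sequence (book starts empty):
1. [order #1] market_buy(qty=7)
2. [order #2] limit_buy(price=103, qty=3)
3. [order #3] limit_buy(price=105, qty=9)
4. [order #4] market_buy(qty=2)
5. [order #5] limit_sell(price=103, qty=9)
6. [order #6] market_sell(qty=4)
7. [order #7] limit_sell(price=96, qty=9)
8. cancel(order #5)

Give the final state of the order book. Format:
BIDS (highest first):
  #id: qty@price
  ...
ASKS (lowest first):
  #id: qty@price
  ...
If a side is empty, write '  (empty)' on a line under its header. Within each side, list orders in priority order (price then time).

Answer: BIDS (highest first):
  (empty)
ASKS (lowest first):
  #7: 9@96

Derivation:
After op 1 [order #1] market_buy(qty=7): fills=none; bids=[-] asks=[-]
After op 2 [order #2] limit_buy(price=103, qty=3): fills=none; bids=[#2:3@103] asks=[-]
After op 3 [order #3] limit_buy(price=105, qty=9): fills=none; bids=[#3:9@105 #2:3@103] asks=[-]
After op 4 [order #4] market_buy(qty=2): fills=none; bids=[#3:9@105 #2:3@103] asks=[-]
After op 5 [order #5] limit_sell(price=103, qty=9): fills=#3x#5:9@105; bids=[#2:3@103] asks=[-]
After op 6 [order #6] market_sell(qty=4): fills=#2x#6:3@103; bids=[-] asks=[-]
After op 7 [order #7] limit_sell(price=96, qty=9): fills=none; bids=[-] asks=[#7:9@96]
After op 8 cancel(order #5): fills=none; bids=[-] asks=[#7:9@96]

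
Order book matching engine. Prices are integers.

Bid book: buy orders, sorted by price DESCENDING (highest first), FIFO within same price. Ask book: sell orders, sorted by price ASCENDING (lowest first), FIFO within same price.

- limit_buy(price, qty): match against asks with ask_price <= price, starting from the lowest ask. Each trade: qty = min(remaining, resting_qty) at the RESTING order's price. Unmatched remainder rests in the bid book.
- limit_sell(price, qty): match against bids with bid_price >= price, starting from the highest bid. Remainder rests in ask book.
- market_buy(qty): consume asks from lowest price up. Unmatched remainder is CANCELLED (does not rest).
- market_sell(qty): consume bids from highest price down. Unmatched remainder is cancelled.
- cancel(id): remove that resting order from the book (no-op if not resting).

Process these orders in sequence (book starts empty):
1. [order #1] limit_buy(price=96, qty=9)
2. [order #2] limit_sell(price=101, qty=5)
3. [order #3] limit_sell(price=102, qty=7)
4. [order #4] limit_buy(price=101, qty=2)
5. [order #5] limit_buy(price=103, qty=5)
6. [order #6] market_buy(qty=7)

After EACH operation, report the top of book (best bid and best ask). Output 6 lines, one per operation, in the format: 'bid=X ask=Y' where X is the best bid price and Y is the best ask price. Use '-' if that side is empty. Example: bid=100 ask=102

Answer: bid=96 ask=-
bid=96 ask=101
bid=96 ask=101
bid=96 ask=101
bid=96 ask=102
bid=96 ask=-

Derivation:
After op 1 [order #1] limit_buy(price=96, qty=9): fills=none; bids=[#1:9@96] asks=[-]
After op 2 [order #2] limit_sell(price=101, qty=5): fills=none; bids=[#1:9@96] asks=[#2:5@101]
After op 3 [order #3] limit_sell(price=102, qty=7): fills=none; bids=[#1:9@96] asks=[#2:5@101 #3:7@102]
After op 4 [order #4] limit_buy(price=101, qty=2): fills=#4x#2:2@101; bids=[#1:9@96] asks=[#2:3@101 #3:7@102]
After op 5 [order #5] limit_buy(price=103, qty=5): fills=#5x#2:3@101 #5x#3:2@102; bids=[#1:9@96] asks=[#3:5@102]
After op 6 [order #6] market_buy(qty=7): fills=#6x#3:5@102; bids=[#1:9@96] asks=[-]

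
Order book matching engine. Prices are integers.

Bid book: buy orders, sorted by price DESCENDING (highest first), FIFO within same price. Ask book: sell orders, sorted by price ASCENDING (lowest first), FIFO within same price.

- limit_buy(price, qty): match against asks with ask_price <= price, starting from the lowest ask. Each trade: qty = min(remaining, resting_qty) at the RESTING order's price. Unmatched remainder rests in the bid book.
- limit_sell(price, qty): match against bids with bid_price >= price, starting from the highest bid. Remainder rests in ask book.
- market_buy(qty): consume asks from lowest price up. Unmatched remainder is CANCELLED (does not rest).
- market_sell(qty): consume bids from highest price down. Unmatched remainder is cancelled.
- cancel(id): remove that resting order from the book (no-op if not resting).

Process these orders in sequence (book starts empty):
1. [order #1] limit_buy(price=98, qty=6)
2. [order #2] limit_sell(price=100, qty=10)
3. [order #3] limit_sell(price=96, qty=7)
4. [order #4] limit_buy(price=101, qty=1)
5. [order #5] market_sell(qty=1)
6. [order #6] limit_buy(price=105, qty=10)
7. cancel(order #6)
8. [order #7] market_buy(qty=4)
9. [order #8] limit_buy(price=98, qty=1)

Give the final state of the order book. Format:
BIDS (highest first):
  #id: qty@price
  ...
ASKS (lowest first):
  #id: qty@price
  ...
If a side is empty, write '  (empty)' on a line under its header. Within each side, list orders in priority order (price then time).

After op 1 [order #1] limit_buy(price=98, qty=6): fills=none; bids=[#1:6@98] asks=[-]
After op 2 [order #2] limit_sell(price=100, qty=10): fills=none; bids=[#1:6@98] asks=[#2:10@100]
After op 3 [order #3] limit_sell(price=96, qty=7): fills=#1x#3:6@98; bids=[-] asks=[#3:1@96 #2:10@100]
After op 4 [order #4] limit_buy(price=101, qty=1): fills=#4x#3:1@96; bids=[-] asks=[#2:10@100]
After op 5 [order #5] market_sell(qty=1): fills=none; bids=[-] asks=[#2:10@100]
After op 6 [order #6] limit_buy(price=105, qty=10): fills=#6x#2:10@100; bids=[-] asks=[-]
After op 7 cancel(order #6): fills=none; bids=[-] asks=[-]
After op 8 [order #7] market_buy(qty=4): fills=none; bids=[-] asks=[-]
After op 9 [order #8] limit_buy(price=98, qty=1): fills=none; bids=[#8:1@98] asks=[-]

Answer: BIDS (highest first):
  #8: 1@98
ASKS (lowest first):
  (empty)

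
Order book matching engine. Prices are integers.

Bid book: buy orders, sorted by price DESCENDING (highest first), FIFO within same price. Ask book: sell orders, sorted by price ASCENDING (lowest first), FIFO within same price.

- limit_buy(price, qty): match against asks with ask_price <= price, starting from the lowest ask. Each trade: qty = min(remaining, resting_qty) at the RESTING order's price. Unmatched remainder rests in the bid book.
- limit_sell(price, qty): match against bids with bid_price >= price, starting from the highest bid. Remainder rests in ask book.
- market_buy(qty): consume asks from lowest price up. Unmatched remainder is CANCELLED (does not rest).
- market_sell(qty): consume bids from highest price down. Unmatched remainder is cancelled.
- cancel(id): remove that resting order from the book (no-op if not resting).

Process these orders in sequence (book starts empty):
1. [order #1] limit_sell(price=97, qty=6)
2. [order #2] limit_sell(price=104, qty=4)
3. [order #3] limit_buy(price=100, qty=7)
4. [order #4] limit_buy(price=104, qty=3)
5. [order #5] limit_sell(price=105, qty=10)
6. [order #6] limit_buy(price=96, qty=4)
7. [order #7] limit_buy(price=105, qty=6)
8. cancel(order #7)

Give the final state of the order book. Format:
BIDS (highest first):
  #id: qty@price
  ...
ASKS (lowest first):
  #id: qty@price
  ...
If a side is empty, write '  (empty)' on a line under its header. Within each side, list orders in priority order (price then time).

After op 1 [order #1] limit_sell(price=97, qty=6): fills=none; bids=[-] asks=[#1:6@97]
After op 2 [order #2] limit_sell(price=104, qty=4): fills=none; bids=[-] asks=[#1:6@97 #2:4@104]
After op 3 [order #3] limit_buy(price=100, qty=7): fills=#3x#1:6@97; bids=[#3:1@100] asks=[#2:4@104]
After op 4 [order #4] limit_buy(price=104, qty=3): fills=#4x#2:3@104; bids=[#3:1@100] asks=[#2:1@104]
After op 5 [order #5] limit_sell(price=105, qty=10): fills=none; bids=[#3:1@100] asks=[#2:1@104 #5:10@105]
After op 6 [order #6] limit_buy(price=96, qty=4): fills=none; bids=[#3:1@100 #6:4@96] asks=[#2:1@104 #5:10@105]
After op 7 [order #7] limit_buy(price=105, qty=6): fills=#7x#2:1@104 #7x#5:5@105; bids=[#3:1@100 #6:4@96] asks=[#5:5@105]
After op 8 cancel(order #7): fills=none; bids=[#3:1@100 #6:4@96] asks=[#5:5@105]

Answer: BIDS (highest first):
  #3: 1@100
  #6: 4@96
ASKS (lowest first):
  #5: 5@105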